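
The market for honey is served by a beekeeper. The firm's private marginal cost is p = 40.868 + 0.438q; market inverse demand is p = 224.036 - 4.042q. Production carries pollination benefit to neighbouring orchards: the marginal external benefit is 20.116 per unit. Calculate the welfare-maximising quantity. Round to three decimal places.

q* = 45.376

Social marginal cost = private MC − MEB = 20.752 + 0.438q.
Set SMC = demand: 20.752 + 0.438q = 224.036 - 4.042q → q* = 45.3759.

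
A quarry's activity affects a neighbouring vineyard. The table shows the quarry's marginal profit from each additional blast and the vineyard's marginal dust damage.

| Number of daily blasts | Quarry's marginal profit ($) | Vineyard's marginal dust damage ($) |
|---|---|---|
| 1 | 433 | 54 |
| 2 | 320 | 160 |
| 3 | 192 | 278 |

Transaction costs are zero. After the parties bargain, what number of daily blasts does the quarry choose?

2

Bargaining reaches the level where marginal profit last exceeds marginal dust damage.
That holds through level 2 (320 ≥ 160) but not at 3 (192 < 278).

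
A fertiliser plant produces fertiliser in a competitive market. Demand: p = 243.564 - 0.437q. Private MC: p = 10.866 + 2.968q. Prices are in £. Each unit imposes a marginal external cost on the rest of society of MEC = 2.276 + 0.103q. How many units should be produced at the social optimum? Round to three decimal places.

q* = 65.685

Social marginal cost = private MC + MEC = 13.142 + 3.071q.
Set SMC = demand: 13.142 + 3.071q = 243.564 - 0.437q → q* = 65.6847.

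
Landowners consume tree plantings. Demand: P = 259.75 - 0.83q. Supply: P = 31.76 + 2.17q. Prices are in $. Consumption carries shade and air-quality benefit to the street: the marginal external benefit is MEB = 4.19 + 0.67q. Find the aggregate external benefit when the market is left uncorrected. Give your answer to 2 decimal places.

Market equilibrium (private): 31.76 + 2.17q = 259.75 - 0.83q → q_m = 75.9967.
Total external benefit = ∫₀^{q_m} (4.19 + 0.67q) dq = 4.19×75.9967 + ½×0.67×75.9967² = 2253.2181.

$2253.22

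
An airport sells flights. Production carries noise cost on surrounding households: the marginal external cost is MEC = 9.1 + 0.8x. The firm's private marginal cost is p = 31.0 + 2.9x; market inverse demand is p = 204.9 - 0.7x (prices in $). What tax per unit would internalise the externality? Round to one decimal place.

Social marginal cost = private MC + MEC = 40.1 + 3.7x.
Set SMC = demand: 40.1 + 3.7x = 204.9 - 0.7x → x* = 37.4545.
The Pigouvian tax equals MEC at x*: 9.1 + 0.8×37.4545 = 39.0636.

tax = $39.1 per unit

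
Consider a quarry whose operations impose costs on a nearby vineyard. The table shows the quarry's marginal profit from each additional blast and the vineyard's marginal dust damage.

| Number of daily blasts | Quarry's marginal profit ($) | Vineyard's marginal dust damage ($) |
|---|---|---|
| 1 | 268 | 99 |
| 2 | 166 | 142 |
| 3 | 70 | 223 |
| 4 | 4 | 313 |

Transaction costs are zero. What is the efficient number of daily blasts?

Bargaining reaches the level where marginal profit last exceeds marginal dust damage.
That holds through level 2 (166 ≥ 142) but not at 3 (70 < 223).

2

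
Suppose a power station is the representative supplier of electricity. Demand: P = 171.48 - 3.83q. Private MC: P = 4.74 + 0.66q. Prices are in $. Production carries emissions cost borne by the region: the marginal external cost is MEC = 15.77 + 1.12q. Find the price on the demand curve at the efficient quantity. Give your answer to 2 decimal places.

Social marginal cost = private MC + MEC = 20.51 + 1.78q.
Set SMC = demand: 20.51 + 1.78q = 171.48 - 3.83q → q* = 26.9109.
Consumer price on the demand curve at q*: 171.48 − 3.83×26.9109 = 68.4113.

P = $68.41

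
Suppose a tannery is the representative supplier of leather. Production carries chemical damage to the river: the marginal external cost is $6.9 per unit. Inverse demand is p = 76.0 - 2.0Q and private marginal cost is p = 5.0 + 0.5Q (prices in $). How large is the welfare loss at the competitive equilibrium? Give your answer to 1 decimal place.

Market equilibrium (private): 5.0 + 0.5Q = 76.0 - 2.0Q → Q_m = 28.4000.
Social marginal cost = private MC + MEC = 11.9 + 0.5Q.
Set SMC = demand: 11.9 + 0.5Q = 76.0 - 2.0Q → Q* = 25.6400.
Height of the DWL triangle at Q_m is SMC(Q_m) − demand(Q_m) = MEC(Q_m) = 6.9000.
DWL = ½ × 2.7600 × 6.9000 = 9.5220.

DWL = $9.5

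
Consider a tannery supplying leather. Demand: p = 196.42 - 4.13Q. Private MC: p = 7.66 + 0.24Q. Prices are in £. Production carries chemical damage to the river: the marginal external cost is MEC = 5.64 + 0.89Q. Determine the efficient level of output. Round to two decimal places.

Social marginal cost = private MC + MEC = 13.30 + 1.13Q.
Set SMC = demand: 13.30 + 1.13Q = 196.42 - 4.13Q → Q* = 34.8137.

Q* = 34.81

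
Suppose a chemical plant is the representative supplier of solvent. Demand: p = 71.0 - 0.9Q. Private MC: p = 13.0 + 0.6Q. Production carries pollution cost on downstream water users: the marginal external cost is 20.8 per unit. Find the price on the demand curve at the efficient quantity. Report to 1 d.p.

Social marginal cost = private MC + MEC = 33.8 + 0.6Q.
Set SMC = demand: 33.8 + 0.6Q = 71.0 - 0.9Q → Q* = 24.8000.
Consumer price on the demand curve at Q*: 71.0 − 0.9×24.8000 = 48.6800.

P = 48.7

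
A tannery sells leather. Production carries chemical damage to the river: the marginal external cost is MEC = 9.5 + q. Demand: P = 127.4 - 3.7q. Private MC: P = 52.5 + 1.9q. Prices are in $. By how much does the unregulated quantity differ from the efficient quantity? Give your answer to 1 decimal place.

Market equilibrium (private): 52.5 + 1.9q = 127.4 - 3.7q → q_m = 13.3750.
Social marginal cost = private MC + MEC = 62.0 + 2.9q.
Set SMC = demand: 62.0 + 2.9q = 127.4 - 3.7q → q* = 9.9091.
Gap = |13.3750 − 9.9091| = 3.4659.

3.5 units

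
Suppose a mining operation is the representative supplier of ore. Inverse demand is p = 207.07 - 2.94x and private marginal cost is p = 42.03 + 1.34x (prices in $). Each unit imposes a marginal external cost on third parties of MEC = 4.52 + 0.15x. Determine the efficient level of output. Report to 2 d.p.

Social marginal cost = private MC + MEC = 46.55 + 1.49x.
Set SMC = demand: 46.55 + 1.49x = 207.07 - 2.94x → x* = 36.2348.

x* = 36.23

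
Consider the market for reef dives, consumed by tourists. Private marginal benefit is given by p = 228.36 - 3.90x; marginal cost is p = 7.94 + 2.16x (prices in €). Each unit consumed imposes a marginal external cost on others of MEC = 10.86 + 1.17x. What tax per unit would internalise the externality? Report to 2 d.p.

Social marginal benefit = demand − MEC = 217.50 - 5.07x.
Set SMB = MC: 217.50 - 5.07x = 7.94 + 2.16x → x* = 28.9848.
The Pigouvian tax equals MEC at x*: 10.86 + 1.17×28.9848 = 44.7722.

tax = €44.77 per unit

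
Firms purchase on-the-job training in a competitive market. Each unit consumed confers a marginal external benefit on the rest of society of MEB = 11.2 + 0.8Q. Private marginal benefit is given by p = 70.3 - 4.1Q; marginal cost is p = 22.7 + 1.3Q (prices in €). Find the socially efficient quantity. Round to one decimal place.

Social marginal benefit = demand + MEB = 81.5 - 3.3Q.
Set SMB = MC: 81.5 - 3.3Q = 22.7 + 1.3Q → Q* = 12.7826.

Q* = 12.8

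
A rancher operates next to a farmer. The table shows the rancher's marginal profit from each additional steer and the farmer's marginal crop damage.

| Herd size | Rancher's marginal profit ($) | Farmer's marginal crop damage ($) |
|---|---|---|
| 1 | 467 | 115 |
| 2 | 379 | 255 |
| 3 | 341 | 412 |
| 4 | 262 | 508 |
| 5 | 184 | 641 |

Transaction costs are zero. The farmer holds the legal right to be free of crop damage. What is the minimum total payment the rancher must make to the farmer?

Efficient level: marginal profit ≥ marginal crop damage through level 2, so k* = 2.
With the farmer holding the right, the rancher must at least compensate total damage at k*: 115 + 255 = 370.

$370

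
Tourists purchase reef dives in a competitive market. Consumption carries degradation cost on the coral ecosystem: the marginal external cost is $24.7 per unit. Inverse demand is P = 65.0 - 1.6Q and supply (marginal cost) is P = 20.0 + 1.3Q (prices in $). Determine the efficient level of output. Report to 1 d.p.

Q* = 7.0

Social marginal benefit = demand − MEC = 40.3 - 1.6Q.
Set SMB = MC: 40.3 - 1.6Q = 20.0 + 1.3Q → Q* = 7.0000.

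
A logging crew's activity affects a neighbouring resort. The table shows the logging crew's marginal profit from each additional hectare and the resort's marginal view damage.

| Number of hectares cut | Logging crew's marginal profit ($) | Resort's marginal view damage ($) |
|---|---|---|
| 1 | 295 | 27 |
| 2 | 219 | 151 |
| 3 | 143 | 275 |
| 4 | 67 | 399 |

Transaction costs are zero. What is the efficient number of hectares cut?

2

Bargaining reaches the level where marginal profit last exceeds marginal view damage.
That holds through level 2 (219 ≥ 151) but not at 3 (143 < 275).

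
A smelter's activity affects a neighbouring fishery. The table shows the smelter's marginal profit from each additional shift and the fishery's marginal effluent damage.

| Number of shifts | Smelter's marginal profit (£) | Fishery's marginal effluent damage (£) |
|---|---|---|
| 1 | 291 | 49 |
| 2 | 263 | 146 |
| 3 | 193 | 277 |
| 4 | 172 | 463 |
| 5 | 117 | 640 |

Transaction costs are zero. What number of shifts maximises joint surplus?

2

Bargaining reaches the level where marginal profit last exceeds marginal effluent damage.
That holds through level 2 (263 ≥ 146) but not at 3 (193 < 277).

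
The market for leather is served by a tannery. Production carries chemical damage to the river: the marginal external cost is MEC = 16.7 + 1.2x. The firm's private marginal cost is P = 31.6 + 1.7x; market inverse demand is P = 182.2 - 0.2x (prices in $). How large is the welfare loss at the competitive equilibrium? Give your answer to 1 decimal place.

Market equilibrium (private): 31.6 + 1.7x = 182.2 - 0.2x → x_m = 79.2632.
Social marginal cost = private MC + MEC = 48.3 + 2.9x.
Set SMC = demand: 48.3 + 2.9x = 182.2 - 0.2x → x* = 43.1935.
The loss is the area between SMC and demand from x* to x_m; with linear curves that's a triangle of height MEC(x_m).
DWL = ½ × 36.0697 × 111.8158 = 2016.5812.

DWL = $2016.6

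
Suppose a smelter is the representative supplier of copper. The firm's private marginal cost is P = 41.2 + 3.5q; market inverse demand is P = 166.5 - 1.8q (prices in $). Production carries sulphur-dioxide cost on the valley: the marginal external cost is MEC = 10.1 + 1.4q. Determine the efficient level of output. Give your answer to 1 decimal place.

q* = 17.2

Social marginal cost = private MC + MEC = 51.3 + 4.9q.
Set SMC = demand: 51.3 + 4.9q = 166.5 - 1.8q → q* = 17.1940.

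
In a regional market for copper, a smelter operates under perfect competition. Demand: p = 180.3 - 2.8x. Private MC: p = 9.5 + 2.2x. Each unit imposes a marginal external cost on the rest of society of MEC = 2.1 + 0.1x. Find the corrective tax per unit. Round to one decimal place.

tax = 5.4 per unit

Social marginal cost = private MC + MEC = 11.6 + 2.3x.
Set SMC = demand: 11.6 + 2.3x = 180.3 - 2.8x → x* = 33.0784.
The Pigouvian tax equals MEC at x*: 2.1 + 0.1×33.0784 = 5.4078.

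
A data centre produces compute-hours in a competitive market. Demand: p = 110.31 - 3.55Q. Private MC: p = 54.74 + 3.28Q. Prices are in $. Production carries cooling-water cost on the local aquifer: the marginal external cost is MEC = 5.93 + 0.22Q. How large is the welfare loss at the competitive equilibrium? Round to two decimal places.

Market equilibrium (private): 54.74 + 3.28Q = 110.31 - 3.55Q → Q_m = 8.1362.
Social marginal cost = private MC + MEC = 60.67 + 3.50Q.
Set SMC = demand: 60.67 + 3.50Q = 110.31 - 3.55Q → Q* = 7.0411.
The loss is the area between SMC and demand from Q* to Q_m; with linear curves that's a triangle of height MEC(Q_m).
DWL = ½ × 1.0951 × 7.7200 = 4.2271.

DWL = $4.23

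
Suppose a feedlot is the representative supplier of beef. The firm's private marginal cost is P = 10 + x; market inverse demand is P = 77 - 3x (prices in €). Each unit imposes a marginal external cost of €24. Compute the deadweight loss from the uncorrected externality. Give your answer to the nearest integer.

DWL = €72

Market equilibrium (private): 10 + x = 77 - 3x → x_m = 16.7500.
Social marginal cost = private MC + MEC = 34 + x.
Set SMC = demand: 34 + x = 77 - 3x → x* = 10.7500.
The welfare-loss triangle has base |x_m − x*| and height MEC(x_m) (the vertical gap between SMC and demand is zero at x* and MEC at x_m).
DWL = ½ × 6.0000 × 24.0000 = 72.0000.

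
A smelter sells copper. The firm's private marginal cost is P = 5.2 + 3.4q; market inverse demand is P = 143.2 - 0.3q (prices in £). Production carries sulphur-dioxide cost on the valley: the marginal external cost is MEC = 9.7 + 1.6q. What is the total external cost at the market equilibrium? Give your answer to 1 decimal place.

Market equilibrium (private): 5.2 + 3.4q = 143.2 - 0.3q → q_m = 37.2973.
Total external cost = ∫₀^{q_m} (9.7 + 1.6q) dq = 9.7×37.2973 + ½×1.6×37.2973² = 1474.6547.

£1474.7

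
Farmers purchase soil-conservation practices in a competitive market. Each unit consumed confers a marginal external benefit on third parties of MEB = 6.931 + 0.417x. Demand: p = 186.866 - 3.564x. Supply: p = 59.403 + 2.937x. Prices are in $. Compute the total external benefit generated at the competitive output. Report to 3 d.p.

$216.046

Market equilibrium (private): 59.403 + 2.937x = 186.866 - 3.564x → x_m = 19.6067.
Total external benefit = ∫₀^{x_m} (6.931 + 0.417x) dx = 6.931×19.6067 + ½×0.417×19.6067² = 216.0462.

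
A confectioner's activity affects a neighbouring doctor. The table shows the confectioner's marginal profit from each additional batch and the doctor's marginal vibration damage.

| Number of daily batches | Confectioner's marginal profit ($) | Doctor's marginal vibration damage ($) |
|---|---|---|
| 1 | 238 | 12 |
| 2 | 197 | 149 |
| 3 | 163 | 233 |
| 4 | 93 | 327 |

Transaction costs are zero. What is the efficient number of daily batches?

2

Bargaining reaches the level where marginal profit last exceeds marginal vibration damage.
That holds through level 2 (197 ≥ 149) but not at 3 (163 < 233).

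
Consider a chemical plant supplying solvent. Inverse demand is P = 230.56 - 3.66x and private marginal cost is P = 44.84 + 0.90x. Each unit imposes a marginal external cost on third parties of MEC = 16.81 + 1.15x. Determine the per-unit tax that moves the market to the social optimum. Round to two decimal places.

Social marginal cost = private MC + MEC = 61.65 + 2.05x.
Set SMC = demand: 61.65 + 2.05x = 230.56 - 3.66x → x* = 29.5814.
The Pigouvian tax equals MEC at x*: 16.81 + 1.15×29.5814 = 50.8286.

tax = 50.83 per unit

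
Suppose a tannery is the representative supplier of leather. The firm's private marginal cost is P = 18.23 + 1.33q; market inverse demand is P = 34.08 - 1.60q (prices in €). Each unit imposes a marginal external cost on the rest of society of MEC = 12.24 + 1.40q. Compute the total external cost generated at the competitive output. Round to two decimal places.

Market equilibrium (private): 18.23 + 1.33q = 34.08 - 1.60q → q_m = 5.4096.
Total external cost = ∫₀^{q_m} (12.24 + 1.40q) dq = 12.24×5.4096 + ½×1.40×5.4096² = 86.6981.

€86.70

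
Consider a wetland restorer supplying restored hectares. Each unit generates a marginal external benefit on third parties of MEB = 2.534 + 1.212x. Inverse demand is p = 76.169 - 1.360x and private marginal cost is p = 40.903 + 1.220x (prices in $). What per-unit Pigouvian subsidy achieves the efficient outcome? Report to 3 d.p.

Social marginal cost = private MC − MEB = 38.369 + 0.008x.
Set SMC = demand: 38.369 + 0.008x = 76.169 - 1.360x → x* = 27.6316.
The Pigouvian subsidy equals MEB at x*: 2.534 + 1.212×27.6316 = 36.0235.

subsidy = $36.023 per unit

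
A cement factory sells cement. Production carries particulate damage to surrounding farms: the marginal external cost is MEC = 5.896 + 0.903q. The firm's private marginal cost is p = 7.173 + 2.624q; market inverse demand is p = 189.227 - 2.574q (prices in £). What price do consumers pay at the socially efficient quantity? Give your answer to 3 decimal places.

Social marginal cost = private MC + MEC = 13.069 + 3.527q.
Set SMC = demand: 13.069 + 3.527q = 189.227 - 2.574q → q* = 28.8736.
Consumer price on the demand curve at q*: 189.227 − 2.574×28.8736 = 114.9064.

P = £114.906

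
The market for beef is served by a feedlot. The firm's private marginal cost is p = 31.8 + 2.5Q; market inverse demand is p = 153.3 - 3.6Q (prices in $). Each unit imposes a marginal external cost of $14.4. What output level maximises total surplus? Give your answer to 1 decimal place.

Q* = 17.6

Social marginal cost = private MC + MEC = 46.2 + 2.5Q.
Set SMC = demand: 46.2 + 2.5Q = 153.3 - 3.6Q → Q* = 17.5574.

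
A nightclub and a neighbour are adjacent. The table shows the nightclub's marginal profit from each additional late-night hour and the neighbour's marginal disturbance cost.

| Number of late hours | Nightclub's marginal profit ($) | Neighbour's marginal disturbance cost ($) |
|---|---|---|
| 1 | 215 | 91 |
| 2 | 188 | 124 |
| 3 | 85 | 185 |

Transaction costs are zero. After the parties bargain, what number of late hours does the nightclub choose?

2

Bargaining reaches the level where marginal profit last exceeds marginal disturbance cost.
That holds through level 2 (188 ≥ 124) but not at 3 (85 < 185).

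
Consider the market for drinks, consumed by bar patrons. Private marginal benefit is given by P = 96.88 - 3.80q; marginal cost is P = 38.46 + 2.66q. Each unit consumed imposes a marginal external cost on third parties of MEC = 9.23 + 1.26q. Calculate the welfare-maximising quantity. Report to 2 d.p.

Social marginal benefit = demand − MEC = 87.65 - 5.06q.
Set SMB = MC: 87.65 - 5.06q = 38.46 + 2.66q → q* = 6.3718.

q* = 6.37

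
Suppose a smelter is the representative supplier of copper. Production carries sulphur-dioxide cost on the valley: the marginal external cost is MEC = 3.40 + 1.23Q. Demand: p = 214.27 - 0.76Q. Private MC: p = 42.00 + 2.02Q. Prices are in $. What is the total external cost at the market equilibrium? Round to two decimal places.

Market equilibrium (private): 42.00 + 2.02Q = 214.27 - 0.76Q → Q_m = 61.9676.
Total external cost = ∫₀^{Q_m} (3.40 + 1.23Q) dQ = 3.40×61.9676 + ½×1.23×61.9676² = 2572.2797.

$2572.28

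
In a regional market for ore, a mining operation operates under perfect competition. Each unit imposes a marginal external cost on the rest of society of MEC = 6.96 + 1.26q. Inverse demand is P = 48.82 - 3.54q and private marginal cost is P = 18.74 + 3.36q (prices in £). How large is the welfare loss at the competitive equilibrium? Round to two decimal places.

Market equilibrium (private): 18.74 + 3.36q = 48.82 - 3.54q → q_m = 4.3594.
Social marginal cost = private MC + MEC = 25.70 + 4.62q.
Set SMC = demand: 25.70 + 4.62q = 48.82 - 3.54q → q* = 2.8333.
Between q* and q_m the wedge SMC − demand runs linearly from 0 to MEC(q_m), so the loss is a triangle.
DWL = ½ × 1.5261 × 12.4529 = 9.5022.

DWL = £9.50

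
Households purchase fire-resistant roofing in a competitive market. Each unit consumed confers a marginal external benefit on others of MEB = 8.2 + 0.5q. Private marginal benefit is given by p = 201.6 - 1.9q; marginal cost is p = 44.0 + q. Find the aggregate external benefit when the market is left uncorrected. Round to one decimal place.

Market equilibrium (private): 44.0 + q = 201.6 - 1.9q → q_m = 54.3448.
Total external benefit = ∫₀^{q_m} (8.2 + 0.5q) dq = 8.2×54.3448 + ½×0.5×54.3448² = 1183.9667.

1184.0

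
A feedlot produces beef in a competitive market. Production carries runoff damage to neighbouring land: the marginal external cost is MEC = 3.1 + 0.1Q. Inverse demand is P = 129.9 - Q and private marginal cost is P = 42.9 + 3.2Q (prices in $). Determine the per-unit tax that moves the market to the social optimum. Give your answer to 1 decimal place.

tax = $5.1 per unit

Social marginal cost = private MC + MEC = 46.0 + 3.3Q.
Set SMC = demand: 46.0 + 3.3Q = 129.9 - Q → Q* = 19.5116.
The Pigouvian tax equals MEC at Q*: 3.1 + 0.1×19.5116 = 5.0512.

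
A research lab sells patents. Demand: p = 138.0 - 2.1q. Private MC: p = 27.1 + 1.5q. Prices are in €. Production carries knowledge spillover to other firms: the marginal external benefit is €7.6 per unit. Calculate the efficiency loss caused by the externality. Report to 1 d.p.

DWL = €8.0

Market equilibrium (private): 27.1 + 1.5q = 138.0 - 2.1q → q_m = 30.8056.
Social marginal cost = private MC − MEB = 19.5 + 1.5q.
Set SMC = demand: 19.5 + 1.5q = 138.0 - 2.1q → q* = 32.9167.
The loss is the area between SMC and demand from q* to q_m; with linear curves that's a triangle of height MEB(q_m).
DWL = ½ × 2.1111 × 7.6000 = 8.0222.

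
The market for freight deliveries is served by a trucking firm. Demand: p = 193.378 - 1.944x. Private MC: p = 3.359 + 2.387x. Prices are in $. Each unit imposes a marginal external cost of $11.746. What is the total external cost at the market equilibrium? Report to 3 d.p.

$515.346

Market equilibrium (private): 3.359 + 2.387x = 193.378 - 1.944x → x_m = 43.8742.
Total external cost = MEC × x_m = 11.746 × 43.8742 = 515.3464.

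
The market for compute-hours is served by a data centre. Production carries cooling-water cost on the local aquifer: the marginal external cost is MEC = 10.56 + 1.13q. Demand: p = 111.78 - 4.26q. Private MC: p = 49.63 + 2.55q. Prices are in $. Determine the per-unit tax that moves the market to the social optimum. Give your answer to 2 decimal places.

Social marginal cost = private MC + MEC = 60.19 + 3.68q.
Set SMC = demand: 60.19 + 3.68q = 111.78 - 4.26q → q* = 6.4975.
The Pigouvian tax equals MEC at q*: 10.56 + 1.13×6.4975 = 17.9022.

tax = $17.90 per unit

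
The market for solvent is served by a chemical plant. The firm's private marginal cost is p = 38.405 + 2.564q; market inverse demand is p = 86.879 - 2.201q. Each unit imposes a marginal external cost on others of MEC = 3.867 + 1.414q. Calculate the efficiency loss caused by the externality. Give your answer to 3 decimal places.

Market equilibrium (private): 38.405 + 2.564q = 86.879 - 2.201q → q_m = 10.1729.
Social marginal cost = private MC + MEC = 42.272 + 3.978q.
Set SMC = demand: 42.272 + 3.978q = 86.879 - 2.201q → q* = 7.2191.
The loss is the area between SMC and demand from q* to q_m; with linear curves that's a triangle of height MEC(q_m).
DWL = ½ × 2.9538 × 18.2515 = 26.9556.

DWL = 26.956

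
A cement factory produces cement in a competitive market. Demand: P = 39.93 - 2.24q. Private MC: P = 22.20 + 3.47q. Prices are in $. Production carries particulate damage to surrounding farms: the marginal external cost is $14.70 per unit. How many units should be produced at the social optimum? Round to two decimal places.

Social marginal cost = private MC + MEC = 36.90 + 3.47q.
Set SMC = demand: 36.90 + 3.47q = 39.93 - 2.24q → q* = 0.5306.

q* = 0.53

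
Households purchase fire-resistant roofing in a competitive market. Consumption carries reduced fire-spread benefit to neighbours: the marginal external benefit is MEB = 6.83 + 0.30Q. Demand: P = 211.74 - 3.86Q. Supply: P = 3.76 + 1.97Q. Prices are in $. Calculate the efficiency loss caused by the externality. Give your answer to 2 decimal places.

Market equilibrium (private): 3.76 + 1.97Q = 211.74 - 3.86Q → Q_m = 35.6741.
Social marginal benefit = demand + MEB = 218.57 - 3.56Q.
Set SMB = MC: 218.57 - 3.56Q = 3.76 + 1.97Q → Q* = 38.8445.
Height of the DWL triangle at Q_m is SMB(Q_m) − MC(Q_m) = MEB(Q_m) = 17.5322.
DWL = ½ × 3.1704 × 17.5322 = 27.7920.

DWL = $27.79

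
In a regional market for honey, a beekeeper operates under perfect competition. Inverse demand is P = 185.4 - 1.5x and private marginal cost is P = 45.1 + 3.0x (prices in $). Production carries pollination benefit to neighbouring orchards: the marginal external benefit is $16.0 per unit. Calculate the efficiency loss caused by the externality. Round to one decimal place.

Market equilibrium (private): 45.1 + 3.0x = 185.4 - 1.5x → x_m = 31.1778.
Social marginal cost = private MC − MEB = 29.1 + 3.0x.
Set SMC = demand: 29.1 + 3.0x = 185.4 - 1.5x → x* = 34.7333.
Between x* and x_m the wedge demand − SMC runs linearly from 0 to MEB(x_m), so the loss is a triangle.
DWL = ½ × 3.5555 × 16.0000 = 28.4440.

DWL = $28.4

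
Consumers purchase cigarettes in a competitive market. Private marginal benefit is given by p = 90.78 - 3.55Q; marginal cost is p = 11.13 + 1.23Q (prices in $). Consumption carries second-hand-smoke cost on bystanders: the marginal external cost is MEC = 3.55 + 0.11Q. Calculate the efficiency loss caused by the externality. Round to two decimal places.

Market equilibrium (private): 11.13 + 1.23Q = 90.78 - 3.55Q → Q_m = 16.6632.
Social marginal benefit = demand − MEC = 87.23 - 3.66Q.
Set SMB = MC: 87.23 - 3.66Q = 11.13 + 1.23Q → Q* = 15.5624.
The loss is the area between SMB and MC from Q* to Q_m; with linear curves that's a triangle of height MEC(Q_m).
DWL = ½ × 1.1008 × 5.3829 = 2.9627.

DWL = $2.96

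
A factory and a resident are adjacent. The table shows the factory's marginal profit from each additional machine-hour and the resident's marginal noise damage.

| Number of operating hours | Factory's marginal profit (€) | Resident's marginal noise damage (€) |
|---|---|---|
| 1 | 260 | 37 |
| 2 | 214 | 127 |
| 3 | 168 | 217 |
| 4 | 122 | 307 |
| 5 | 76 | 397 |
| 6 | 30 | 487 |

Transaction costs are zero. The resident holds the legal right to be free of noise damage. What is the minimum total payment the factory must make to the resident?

Efficient level: marginal profit ≥ marginal noise damage through level 2, so k* = 2.
With the resident holding the right, the factory must at least compensate total damage at k*: 37 + 127 = 164.

€164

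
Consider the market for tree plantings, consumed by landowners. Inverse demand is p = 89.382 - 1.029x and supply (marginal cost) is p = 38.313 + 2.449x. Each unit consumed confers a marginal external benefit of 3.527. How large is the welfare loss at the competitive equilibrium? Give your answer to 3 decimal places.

DWL = 1.788

Market equilibrium (private): 38.313 + 2.449x = 89.382 - 1.029x → x_m = 14.6834.
Social marginal benefit = demand + MEB = 92.909 - 1.029x.
Set SMB = MC: 92.909 - 1.029x = 38.313 + 2.449x → x* = 15.6975.
Height of the DWL triangle at x_m is SMB(x_m) − MC(x_m) = MEB(x_m) = 3.5270.
DWL = ½ × 1.0141 × 3.5270 = 1.7884.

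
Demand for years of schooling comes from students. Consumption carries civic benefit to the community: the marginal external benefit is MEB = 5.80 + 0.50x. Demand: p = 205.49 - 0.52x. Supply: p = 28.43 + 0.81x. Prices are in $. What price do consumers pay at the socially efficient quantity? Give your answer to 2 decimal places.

Social marginal benefit = demand + MEB = 211.29 - 0.02x.
Set SMB = MC: 211.29 - 0.02x = 28.43 + 0.81x → x* = 220.3133.
Consumer price on the demand curve at x*: 205.49 − 0.52×220.3133 = 90.9271.

P = $90.93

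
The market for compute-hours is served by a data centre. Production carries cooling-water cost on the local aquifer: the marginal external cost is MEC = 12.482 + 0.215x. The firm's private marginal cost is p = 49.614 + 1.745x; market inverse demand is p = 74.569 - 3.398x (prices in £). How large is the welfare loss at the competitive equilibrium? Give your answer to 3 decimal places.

Market equilibrium (private): 49.614 + 1.745x = 74.569 - 3.398x → x_m = 4.8522.
Social marginal cost = private MC + MEC = 62.096 + 1.960x.
Set SMC = demand: 62.096 + 1.960x = 74.569 - 3.398x → x* = 2.3279.
The loss is the area between SMC and demand from x* to x_m; with linear curves that's a triangle of height MEC(x_m).
DWL = ½ × 2.5243 × 13.5252 = 17.0708.

DWL = £17.071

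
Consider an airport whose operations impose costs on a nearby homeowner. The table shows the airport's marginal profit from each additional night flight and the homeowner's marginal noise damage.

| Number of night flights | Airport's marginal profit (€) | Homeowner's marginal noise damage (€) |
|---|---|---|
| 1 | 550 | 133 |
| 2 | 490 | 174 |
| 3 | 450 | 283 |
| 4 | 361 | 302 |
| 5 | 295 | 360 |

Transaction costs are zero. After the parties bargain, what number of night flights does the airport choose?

Bargaining reaches the level where marginal profit last exceeds marginal noise damage.
That holds through level 4 (361 ≥ 302) but not at 5 (295 < 360).

4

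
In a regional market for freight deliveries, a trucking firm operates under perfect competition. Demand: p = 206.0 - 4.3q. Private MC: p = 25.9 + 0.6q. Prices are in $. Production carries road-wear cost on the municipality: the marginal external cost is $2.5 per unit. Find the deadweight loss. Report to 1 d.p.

Market equilibrium (private): 25.9 + 0.6q = 206.0 - 4.3q → q_m = 36.7551.
Social marginal cost = private MC + MEC = 28.4 + 0.6q.
Set SMC = demand: 28.4 + 0.6q = 206.0 - 4.3q → q* = 36.2449.
The welfare-loss triangle has base |q_m − q*| and height MEC(q_m) (the vertical gap between SMC and demand is zero at q* and MEC at q_m).
DWL = ½ × 0.5102 × 2.5000 = 0.6378.

DWL = $0.6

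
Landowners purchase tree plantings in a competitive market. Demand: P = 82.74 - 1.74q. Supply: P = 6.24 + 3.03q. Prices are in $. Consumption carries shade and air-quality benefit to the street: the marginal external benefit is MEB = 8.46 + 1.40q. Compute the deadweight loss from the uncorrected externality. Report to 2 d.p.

DWL = $141.78

Market equilibrium (private): 6.24 + 3.03q = 82.74 - 1.74q → q_m = 16.0377.
Social marginal benefit = demand + MEB = 91.20 - 0.34q.
Set SMB = MC: 91.20 - 0.34q = 6.24 + 3.03q → q* = 25.2107.
Between q* and q_m the wedge SMB − MC runs linearly from 0 to MEB(q_m), so the loss is a triangle.
DWL = ½ × 9.1730 × 30.9128 = 141.7816.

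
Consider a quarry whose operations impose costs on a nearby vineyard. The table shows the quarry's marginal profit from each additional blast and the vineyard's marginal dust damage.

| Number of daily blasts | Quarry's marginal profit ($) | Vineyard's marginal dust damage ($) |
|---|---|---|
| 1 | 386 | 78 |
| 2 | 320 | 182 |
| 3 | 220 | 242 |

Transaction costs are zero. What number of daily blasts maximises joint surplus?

2

Bargaining reaches the level where marginal profit last exceeds marginal dust damage.
That holds through level 2 (320 ≥ 182) but not at 3 (220 < 242).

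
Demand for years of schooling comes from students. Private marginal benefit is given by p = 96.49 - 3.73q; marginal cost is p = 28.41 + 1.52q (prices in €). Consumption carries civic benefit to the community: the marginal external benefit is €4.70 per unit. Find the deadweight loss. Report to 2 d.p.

Market equilibrium (private): 28.41 + 1.52q = 96.49 - 3.73q → q_m = 12.9676.
Social marginal benefit = demand + MEB = 101.19 - 3.73q.
Set SMB = MC: 101.19 - 3.73q = 28.41 + 1.52q → q* = 13.8629.
Height of the DWL triangle at q_m is SMB(q_m) − MC(q_m) = MEB(q_m) = 4.7000.
DWL = ½ × 0.8953 × 4.7000 = 2.1040.

DWL = €2.10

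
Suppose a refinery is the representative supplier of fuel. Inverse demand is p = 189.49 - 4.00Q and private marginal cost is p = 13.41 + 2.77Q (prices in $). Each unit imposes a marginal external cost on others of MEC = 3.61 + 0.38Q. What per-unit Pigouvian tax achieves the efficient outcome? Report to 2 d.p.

tax = $12.78 per unit

Social marginal cost = private MC + MEC = 17.02 + 3.15Q.
Set SMC = demand: 17.02 + 3.15Q = 189.49 - 4.00Q → Q* = 24.1217.
The Pigouvian tax equals MEC at Q*: 3.61 + 0.38×24.1217 = 12.7762.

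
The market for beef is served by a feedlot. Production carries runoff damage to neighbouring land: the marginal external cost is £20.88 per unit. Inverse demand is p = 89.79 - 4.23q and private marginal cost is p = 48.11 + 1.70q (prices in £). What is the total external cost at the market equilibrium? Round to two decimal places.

£146.76

Market equilibrium (private): 48.11 + 1.70q = 89.79 - 4.23q → q_m = 7.0287.
Total external cost = MEC × q_m = 20.88 × 7.0287 = 146.7593.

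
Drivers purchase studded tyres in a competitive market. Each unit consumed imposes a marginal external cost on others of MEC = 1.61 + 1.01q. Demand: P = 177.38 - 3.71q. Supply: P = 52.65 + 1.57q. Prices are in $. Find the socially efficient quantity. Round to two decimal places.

Social marginal benefit = demand − MEC = 175.77 - 4.72q.
Set SMB = MC: 175.77 - 4.72q = 52.65 + 1.57q → q* = 19.5739.

q* = 19.57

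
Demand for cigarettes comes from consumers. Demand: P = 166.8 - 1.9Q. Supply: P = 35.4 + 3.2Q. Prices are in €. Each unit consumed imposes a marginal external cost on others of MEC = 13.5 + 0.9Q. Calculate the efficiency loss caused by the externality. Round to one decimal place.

Market equilibrium (private): 35.4 + 3.2Q = 166.8 - 1.9Q → Q_m = 25.7647.
Social marginal benefit = demand − MEC = 153.3 - 2.8Q.
Set SMB = MC: 153.3 - 2.8Q = 35.4 + 3.2Q → Q* = 19.6500.
The loss is the area between SMB and MC from Q* to Q_m; with linear curves that's a triangle of height MEC(Q_m).
DWL = ½ × 6.1147 × 36.6882 = 112.1687.

DWL = €112.2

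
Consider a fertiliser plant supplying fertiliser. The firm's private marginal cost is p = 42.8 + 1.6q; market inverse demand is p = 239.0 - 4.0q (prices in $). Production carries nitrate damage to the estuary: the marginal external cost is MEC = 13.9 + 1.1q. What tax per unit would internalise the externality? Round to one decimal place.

tax = $43.8 per unit

Social marginal cost = private MC + MEC = 56.7 + 2.7q.
Set SMC = demand: 56.7 + 2.7q = 239.0 - 4.0q → q* = 27.2090.
The Pigouvian tax equals MEC at q*: 13.9 + 1.1×27.2090 = 43.8299.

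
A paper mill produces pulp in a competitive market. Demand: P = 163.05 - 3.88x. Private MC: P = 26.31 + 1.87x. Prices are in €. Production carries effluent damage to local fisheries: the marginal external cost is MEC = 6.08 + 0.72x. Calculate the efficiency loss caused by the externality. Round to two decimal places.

Market equilibrium (private): 26.31 + 1.87x = 163.05 - 3.88x → x_m = 23.7809.
Social marginal cost = private MC + MEC = 32.39 + 2.59x.
Set SMC = demand: 32.39 + 2.59x = 163.05 - 3.88x → x* = 20.1947.
The loss is the area between SMC and demand from x* to x_m; with linear curves that's a triangle of height MEC(x_m).
DWL = ½ × 3.5862 × 23.2022 = 41.6039.

DWL = €41.60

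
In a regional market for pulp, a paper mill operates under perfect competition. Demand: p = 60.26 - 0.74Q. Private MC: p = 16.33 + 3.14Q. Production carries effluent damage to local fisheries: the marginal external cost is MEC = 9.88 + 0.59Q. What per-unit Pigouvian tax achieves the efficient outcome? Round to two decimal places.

Social marginal cost = private MC + MEC = 26.21 + 3.73Q.
Set SMC = demand: 26.21 + 3.73Q = 60.26 - 0.74Q → Q* = 7.6174.
The Pigouvian tax equals MEC at Q*: 9.88 + 0.59×7.6174 = 14.3743.

tax = 14.37 per unit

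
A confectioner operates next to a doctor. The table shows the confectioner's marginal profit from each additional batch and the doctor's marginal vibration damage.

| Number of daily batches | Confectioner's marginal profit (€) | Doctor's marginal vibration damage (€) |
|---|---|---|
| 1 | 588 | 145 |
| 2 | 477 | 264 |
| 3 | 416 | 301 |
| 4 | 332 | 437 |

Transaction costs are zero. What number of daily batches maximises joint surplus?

Bargaining reaches the level where marginal profit last exceeds marginal vibration damage.
That holds through level 3 (416 ≥ 301) but not at 4 (332 < 437).

3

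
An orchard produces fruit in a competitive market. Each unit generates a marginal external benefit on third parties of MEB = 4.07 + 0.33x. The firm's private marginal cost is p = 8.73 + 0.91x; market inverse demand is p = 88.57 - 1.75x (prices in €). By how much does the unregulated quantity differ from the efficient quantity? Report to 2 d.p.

6.00 units

Market equilibrium (private): 8.73 + 0.91x = 88.57 - 1.75x → x_m = 30.0150.
Social marginal cost = private MC − MEB = 4.66 + 0.58x.
Set SMC = demand: 4.66 + 0.58x = 88.57 - 1.75x → x* = 36.0129.
Gap = |30.0150 − 36.0129| = 5.9979.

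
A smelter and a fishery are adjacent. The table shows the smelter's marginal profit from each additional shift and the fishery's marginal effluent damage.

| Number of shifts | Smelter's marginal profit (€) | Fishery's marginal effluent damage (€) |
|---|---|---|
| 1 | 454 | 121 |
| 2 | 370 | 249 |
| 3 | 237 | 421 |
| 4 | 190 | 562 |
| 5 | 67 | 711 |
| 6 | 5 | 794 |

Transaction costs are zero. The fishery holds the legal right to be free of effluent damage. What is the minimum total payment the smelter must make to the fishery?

Efficient level: marginal profit ≥ marginal effluent damage through level 2, so k* = 2.
With the fishery holding the right, the smelter must at least compensate total damage at k*: 121 + 249 = 370.

€370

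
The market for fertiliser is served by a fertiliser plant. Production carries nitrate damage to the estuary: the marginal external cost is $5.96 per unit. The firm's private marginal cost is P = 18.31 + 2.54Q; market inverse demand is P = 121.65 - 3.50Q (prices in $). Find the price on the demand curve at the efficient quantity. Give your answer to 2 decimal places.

P = $65.22

Social marginal cost = private MC + MEC = 24.27 + 2.54Q.
Set SMC = demand: 24.27 + 2.54Q = 121.65 - 3.50Q → Q* = 16.1225.
Consumer price on the demand curve at Q*: 121.65 − 3.50×16.1225 = 65.2213.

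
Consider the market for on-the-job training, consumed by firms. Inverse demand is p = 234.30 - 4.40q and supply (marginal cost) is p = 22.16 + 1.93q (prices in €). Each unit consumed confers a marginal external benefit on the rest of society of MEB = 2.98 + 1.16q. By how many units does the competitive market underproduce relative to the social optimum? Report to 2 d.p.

Market equilibrium (private): 22.16 + 1.93q = 234.30 - 4.40q → q_m = 33.5134.
Social marginal benefit = demand + MEB = 237.28 - 3.24q.
Set SMB = MC: 237.28 - 3.24q = 22.16 + 1.93q → q* = 41.6093.
Gap = |33.5134 − 41.6093| = 8.0959.

8.10 units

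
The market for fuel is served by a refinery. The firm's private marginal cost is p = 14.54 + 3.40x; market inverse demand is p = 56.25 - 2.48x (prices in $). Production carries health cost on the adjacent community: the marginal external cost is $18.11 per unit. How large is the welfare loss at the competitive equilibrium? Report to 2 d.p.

Market equilibrium (private): 14.54 + 3.40x = 56.25 - 2.48x → x_m = 7.0935.
Social marginal cost = private MC + MEC = 32.65 + 3.40x.
Set SMC = demand: 32.65 + 3.40x = 56.25 - 2.48x → x* = 4.0136.
Between x* and x_m the wedge SMC − demand runs linearly from 0 to MEC(x_m), so the loss is a triangle.
DWL = ½ × 3.0799 × 18.1100 = 27.8885.

DWL = $27.89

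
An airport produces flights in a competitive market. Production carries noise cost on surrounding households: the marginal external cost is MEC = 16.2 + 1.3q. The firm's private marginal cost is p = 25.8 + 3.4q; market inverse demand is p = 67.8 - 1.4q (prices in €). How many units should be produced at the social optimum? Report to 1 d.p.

Social marginal cost = private MC + MEC = 42.0 + 4.7q.
Set SMC = demand: 42.0 + 4.7q = 67.8 - 1.4q → q* = 4.2295.

q* = 4.2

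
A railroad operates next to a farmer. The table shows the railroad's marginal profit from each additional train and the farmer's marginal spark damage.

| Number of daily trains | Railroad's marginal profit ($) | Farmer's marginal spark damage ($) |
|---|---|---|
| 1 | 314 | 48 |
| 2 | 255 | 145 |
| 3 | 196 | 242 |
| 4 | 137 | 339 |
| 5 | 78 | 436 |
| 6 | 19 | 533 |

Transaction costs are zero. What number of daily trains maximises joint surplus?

2

Bargaining reaches the level where marginal profit last exceeds marginal spark damage.
That holds through level 2 (255 ≥ 145) but not at 3 (196 < 242).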